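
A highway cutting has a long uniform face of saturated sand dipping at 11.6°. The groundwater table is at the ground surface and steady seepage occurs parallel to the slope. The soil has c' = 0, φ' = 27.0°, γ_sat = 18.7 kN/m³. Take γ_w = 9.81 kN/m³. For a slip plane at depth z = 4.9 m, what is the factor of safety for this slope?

With seepage parallel to the slope and the water table at the surface, the effective normal stress on the slip plane uses the buoyant unit weight γ' = γ_sat − γ_w while the driving shear stress uses γ_sat:
FS = [c' + γ' z cos²β tanφ'] / [γ_sat z sinβ cosβ]
(For c' = 0 this reduces to FS = (γ'/γ_sat)·tanφ'/tanβ.)
γ' = 18.7 − 9.81 = 8.89 kN/m³
Numerator = 0.0 + 8.89·4.9·cos²11.6°·tan27.0° = 0.0 + 8.89·4.9·0.9596·0.5095 = 21.298 kPa
Denominator = 18.7·4.9·sin11.6°·cos11.6° = 18.7·4.9·0.2011·0.9796 = 18.048 kPa
FS = 21.298 / 18.048 = 1.180

FS = 1.18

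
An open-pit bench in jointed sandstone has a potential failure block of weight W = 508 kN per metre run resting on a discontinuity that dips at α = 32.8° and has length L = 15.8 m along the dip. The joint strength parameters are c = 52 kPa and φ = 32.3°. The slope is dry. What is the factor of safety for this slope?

FS = 3.97

Resolving the block weight along and normal to the plane and applying the Mohr–Coulomb strength on the joint:
N' = W cosα = 508·cos32.8° = 427.0 kN/m
Driving force T = W sinα = 508·sin32.8° = 275.2 kN/m
Resisting force R = c·L + N'·tanφ = 52·15.8 + 427.0·tan32.3° = 821.6 + 269.9 = 1091.5 kN/m
FS = R / T = 1091.5 / 275.2 = 3.967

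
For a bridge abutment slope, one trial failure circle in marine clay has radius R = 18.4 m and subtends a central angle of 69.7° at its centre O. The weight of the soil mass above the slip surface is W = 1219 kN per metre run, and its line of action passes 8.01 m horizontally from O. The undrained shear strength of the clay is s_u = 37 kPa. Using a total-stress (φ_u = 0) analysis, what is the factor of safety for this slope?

Taking moments about the centre O, the resisting moment is provided by the undrained shear strength acting along the arc:
Arc length L_a = R·θ = 18.4·(69.7°·π/180) = 18.4·1.2165 = 22.38 m
M_R = s_u·L_a·R = 37·22.38·18.4 = 15238.7 kN·m/m
M_D = W·d = 1219·8.01 = 9764.2 kN·m/m
FS = M_R / M_D = 15238.7 / 9764.2 = 1.561

FS = 1.56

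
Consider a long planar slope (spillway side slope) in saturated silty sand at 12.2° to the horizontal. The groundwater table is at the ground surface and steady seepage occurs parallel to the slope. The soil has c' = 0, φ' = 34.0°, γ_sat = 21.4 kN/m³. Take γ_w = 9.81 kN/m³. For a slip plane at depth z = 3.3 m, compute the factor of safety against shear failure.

FS = 1.69

With seepage parallel to the slope and the water table at the surface, the effective normal stress on the slip plane uses the buoyant unit weight γ' = γ_sat − γ_w while the driving shear stress uses γ_sat:
FS = [c' + γ' z cos²β tanφ'] / [γ_sat z sinβ cosβ]
(For c' = 0 this reduces to FS = (γ'/γ_sat)·tanφ'/tanβ.)
γ' = 21.4 − 9.81 = 11.59 kN/m³
Numerator = 0.0 + 11.59·3.3·cos²12.2°·tan34.0° = 0.0 + 11.59·3.3·0.9553·0.6745 = 24.646 kPa
Denominator = 21.4·3.3·sin12.2°·cos12.2° = 21.4·3.3·0.2113·0.9774 = 14.587 kPa
FS = 24.646 / 14.587 = 1.690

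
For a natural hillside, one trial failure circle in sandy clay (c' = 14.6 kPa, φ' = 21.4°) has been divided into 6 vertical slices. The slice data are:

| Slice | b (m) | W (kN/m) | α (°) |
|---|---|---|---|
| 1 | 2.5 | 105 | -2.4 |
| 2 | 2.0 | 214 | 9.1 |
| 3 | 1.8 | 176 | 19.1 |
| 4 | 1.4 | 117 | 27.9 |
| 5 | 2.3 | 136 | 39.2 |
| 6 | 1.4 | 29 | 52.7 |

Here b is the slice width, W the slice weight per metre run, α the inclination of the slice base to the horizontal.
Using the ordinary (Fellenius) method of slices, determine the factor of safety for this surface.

FS = 1.88

Ordinary method of slices: FS = Σ[c'·Δl_i + (W_i cosα_i)·tanφ'] / Σ W_i sinα_i, with Δl_i = b_i / cosα_i.
Slice 1: Δl = 2.5/cos(-2.4°) = 2.502 m; N'_1 = 105·cos(-2.4°) = 104.9; c'Δl = 36.53; W sinα = -4.4
Slice 2: Δl = 2.0/cos9.1° = 2.025 m; N'_2 = 214·cos9.1° = 211.3; c'Δl = 29.57; W sinα = 33.8
Slice 3: Δl = 1.8/cos19.1° = 1.905 m; N'_3 = 176·cos19.1° = 166.3; c'Δl = 27.81; W sinα = 57.6
Slice 4: Δl = 1.4/cos27.9° = 1.584 m; N'_4 = 117·cos27.9° = 103.4; c'Δl = 23.13; W sinα = 54.7
Slice 5: Δl = 2.3/cos39.2° = 2.968 m; N'_5 = 136·cos39.2° = 105.4; c'Δl = 43.33; W sinα = 86.0
Slice 6: Δl = 1.4/cos52.7° = 2.310 m; N'_6 = 29·cos52.7° = 17.6; c'Δl = 33.73; W sinα = 23.1
Σc'Δl = 194.1 kN/m; ΣN' = 708.9 kN/m; ΣW sinα = 250.8 kN/m
Resisting = 194.1 + 708.9·tan21.4° = 194.1 + 277.8 = 471.9 kN/m
FS = 471.9 / 250.8 = 1.882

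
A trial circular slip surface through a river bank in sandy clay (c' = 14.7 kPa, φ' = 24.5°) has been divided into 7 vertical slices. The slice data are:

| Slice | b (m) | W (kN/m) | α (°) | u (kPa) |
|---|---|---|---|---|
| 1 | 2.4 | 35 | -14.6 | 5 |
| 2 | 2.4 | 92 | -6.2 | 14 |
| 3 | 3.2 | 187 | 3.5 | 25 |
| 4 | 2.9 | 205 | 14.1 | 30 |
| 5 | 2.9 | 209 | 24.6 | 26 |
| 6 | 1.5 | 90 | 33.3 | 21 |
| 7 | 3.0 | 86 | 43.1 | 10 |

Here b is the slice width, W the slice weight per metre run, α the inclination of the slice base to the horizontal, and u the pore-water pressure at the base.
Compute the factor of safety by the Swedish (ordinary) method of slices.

Ordinary method of slices: FS = Σ[c'·Δl_i + (W_i cosα_i − u_i·Δl_i)·tanφ'] / Σ W_i sinα_i, with Δl_i = b_i / cosα_i.
Slice 1: Δl = 2.4/cos(-14.6°) = 2.480 m; N'_1 = 35·cos(-14.6°) − 5·2.480 = 21.5; c'Δl = 36.46; W sinα = -8.8
Slice 2: Δl = 2.4/cos(-6.2°) = 2.414 m; N'_2 = 92·cos(-6.2°) − 14·2.414 = 57.7; c'Δl = 35.49; W sinα = -9.9
Slice 3: Δl = 3.2/cos3.5° = 3.206 m; N'_3 = 187·cos3.5° − 25·3.206 = 106.5; c'Δl = 47.13; W sinα = 11.4
Slice 4: Δl = 2.9/cos14.1° = 2.990 m; N'_4 = 205·cos14.1° − 30·2.990 = 109.1; c'Δl = 43.95; W sinα = 49.9
Slice 5: Δl = 2.9/cos24.6° = 3.189 m; N'_5 = 209·cos24.6° − 26·3.189 = 107.1; c'Δl = 46.89; W sinα = 87.0
Slice 6: Δl = 1.5/cos33.3° = 1.795 m; N'_6 = 90·cos33.3° − 21·1.795 = 37.5; c'Δl = 26.38; W sinα = 49.4
Slice 7: Δl = 3.0/cos43.1° = 4.109 m; N'_7 = 86·cos43.1° − 10·4.109 = 21.7; c'Δl = 60.40; W sinα = 58.8
Σc'Δl = 296.7 kN/m; ΣN' = 461.1 kN/m; ΣW sinα = 237.8 kN/m
Resisting = 296.7 + 461.1·tan24.5° = 296.7 + 210.1 = 506.8 kN/m
FS = 506.8 / 237.8 = 2.132

FS = 2.13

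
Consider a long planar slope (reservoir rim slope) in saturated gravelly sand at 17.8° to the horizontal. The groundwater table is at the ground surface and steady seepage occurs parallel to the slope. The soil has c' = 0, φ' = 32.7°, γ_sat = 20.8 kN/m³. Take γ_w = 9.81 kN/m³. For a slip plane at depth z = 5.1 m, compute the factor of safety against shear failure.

With seepage parallel to the slope and the water table at the surface, the effective normal stress on the slip plane uses the buoyant unit weight γ' = γ_sat − γ_w while the driving shear stress uses γ_sat:
FS = [c' + γ' z cos²β tanφ'] / [γ_sat z sinβ cosβ]
(For c' = 0 this reduces to FS = (γ'/γ_sat)·tanφ'/tanβ.)
γ' = 20.8 − 9.81 = 10.99 kN/m³
Numerator = 0.0 + 10.99·5.1·cos²17.8°·tan32.7° = 0.0 + 10.99·5.1·0.9066·0.6420 = 32.620 kPa
Denominator = 20.8·5.1·sin17.8°·cos17.8° = 20.8·5.1·0.3057·0.9521 = 30.876 kPa
FS = 32.620 / 30.876 = 1.056

FS = 1.06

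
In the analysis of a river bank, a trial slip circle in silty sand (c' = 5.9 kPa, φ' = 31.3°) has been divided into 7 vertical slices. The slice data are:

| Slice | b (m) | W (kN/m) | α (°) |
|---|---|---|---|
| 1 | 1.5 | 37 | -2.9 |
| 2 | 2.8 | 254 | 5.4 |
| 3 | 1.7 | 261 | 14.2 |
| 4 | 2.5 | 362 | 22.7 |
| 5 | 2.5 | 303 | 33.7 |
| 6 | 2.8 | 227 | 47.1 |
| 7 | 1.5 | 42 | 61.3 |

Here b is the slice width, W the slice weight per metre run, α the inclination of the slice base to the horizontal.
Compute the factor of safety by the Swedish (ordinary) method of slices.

Ordinary method of slices: FS = Σ[c'·Δl_i + (W_i cosα_i)·tanφ'] / Σ W_i sinα_i, with Δl_i = b_i / cosα_i.
Slice 1: Δl = 1.5/cos(-2.9°) = 1.502 m; N'_1 = 37·cos(-2.9°) = 37.0; c'Δl = 8.86; W sinα = -1.9
Slice 2: Δl = 2.8/cos5.4° = 2.812 m; N'_2 = 254·cos5.4° = 252.9; c'Δl = 16.59; W sinα = 23.9
Slice 3: Δl = 1.7/cos14.2° = 1.754 m; N'_3 = 261·cos14.2° = 253.0; c'Δl = 10.35; W sinα = 64.0
Slice 4: Δl = 2.5/cos22.7° = 2.710 m; N'_4 = 362·cos22.7° = 334.0; c'Δl = 15.99; W sinα = 139.7
Slice 5: Δl = 2.5/cos33.7° = 3.005 m; N'_5 = 303·cos33.7° = 252.1; c'Δl = 17.73; W sinα = 168.1
Slice 6: Δl = 2.8/cos47.1° = 4.113 m; N'_6 = 227·cos47.1° = 154.5; c'Δl = 24.27; W sinα = 166.3
Slice 7: Δl = 1.5/cos61.3° = 3.124 m; N'_7 = 42·cos61.3° = 20.2; c'Δl = 18.43; W sinα = 36.8
Σc'Δl = 112.2 kN/m; ΣN' = 1303.6 kN/m; ΣW sinα = 597.0 kN/m
Resisting = 112.2 + 1303.6·tan31.3° = 112.2 + 792.6 = 904.8 kN/m
FS = 904.8 / 597.0 = 1.516

FS = 1.52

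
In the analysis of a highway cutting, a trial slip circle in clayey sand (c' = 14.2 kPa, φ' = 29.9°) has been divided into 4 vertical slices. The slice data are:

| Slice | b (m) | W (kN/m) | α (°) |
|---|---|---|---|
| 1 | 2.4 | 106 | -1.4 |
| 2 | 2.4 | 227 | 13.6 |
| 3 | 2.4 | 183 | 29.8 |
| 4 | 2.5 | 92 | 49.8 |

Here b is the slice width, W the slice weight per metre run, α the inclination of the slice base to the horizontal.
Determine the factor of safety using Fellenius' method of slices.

FS = 2.25

Ordinary method of slices: FS = Σ[c'·Δl_i + (W_i cosα_i)·tanφ'] / Σ W_i sinα_i, with Δl_i = b_i / cosα_i.
Slice 1: Δl = 2.4/cos(-1.4°) = 2.401 m; N'_1 = 106·cos(-1.4°) = 106.0; c'Δl = 34.09; W sinα = -2.6
Slice 2: Δl = 2.4/cos13.6° = 2.469 m; N'_2 = 227·cos13.6° = 220.6; c'Δl = 35.06; W sinα = 53.4
Slice 3: Δl = 2.4/cos29.8° = 2.766 m; N'_3 = 183·cos29.8° = 158.8; c'Δl = 39.27; W sinα = 90.9
Slice 4: Δl = 2.5/cos49.8° = 3.873 m; N'_4 = 92·cos49.8° = 59.4; c'Δl = 55.00; W sinα = 70.3
Σc'Δl = 163.4 kN/m; ΣN' = 544.8 kN/m; ΣW sinα = 212.0 kN/m
Resisting = 163.4 + 544.8·tan29.9° = 163.4 + 313.3 = 476.7 kN/m
FS = 476.7 / 212.0 = 2.249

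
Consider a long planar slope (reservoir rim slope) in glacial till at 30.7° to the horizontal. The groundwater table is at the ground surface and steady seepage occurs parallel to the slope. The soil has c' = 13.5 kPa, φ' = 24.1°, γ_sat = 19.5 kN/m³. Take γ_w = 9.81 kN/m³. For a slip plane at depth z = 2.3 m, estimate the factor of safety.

FS = 1.06

With seepage parallel to the slope and the water table at the surface, the effective normal stress on the slip plane uses the buoyant unit weight γ' = γ_sat − γ_w while the driving shear stress uses γ_sat:
FS = [c' + γ' z cos²β tanφ'] / [γ_sat z sinβ cosβ]
γ' = 19.5 − 9.81 = 9.69 kN/m³
Numerator = 13.5 + 9.69·2.3·cos²30.7°·tan24.1° = 13.5 + 9.69·2.3·0.7393·0.4473 = 20.871 kPa
Denominator = 19.5·2.3·sin30.7°·cos30.7° = 19.5·2.3·0.5105·0.8599 = 19.689 kPa
FS = 20.871 / 19.689 = 1.060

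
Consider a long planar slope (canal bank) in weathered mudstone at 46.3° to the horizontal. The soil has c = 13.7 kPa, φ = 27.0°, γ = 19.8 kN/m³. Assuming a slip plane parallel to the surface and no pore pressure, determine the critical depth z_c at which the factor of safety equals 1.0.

Setting FS = 1.00 in FS = [c + γz cos²β tanφ] / [γz sinβ cosβ] and solving for z:
z = c / [γ cosβ (FS·sinβ − cosβ·tanφ)]
  = 13.7 / [19.8·cos46.3°·(1.00·sin46.3° − cos46.3°·tan27.0°)]
  = 13.7 / [19.8·0.6909·(1.00·0.7230 − 0.6909·0.5095)]
  = 13.7 / 5.0743 = 2.700 m

z_c = 2.70 m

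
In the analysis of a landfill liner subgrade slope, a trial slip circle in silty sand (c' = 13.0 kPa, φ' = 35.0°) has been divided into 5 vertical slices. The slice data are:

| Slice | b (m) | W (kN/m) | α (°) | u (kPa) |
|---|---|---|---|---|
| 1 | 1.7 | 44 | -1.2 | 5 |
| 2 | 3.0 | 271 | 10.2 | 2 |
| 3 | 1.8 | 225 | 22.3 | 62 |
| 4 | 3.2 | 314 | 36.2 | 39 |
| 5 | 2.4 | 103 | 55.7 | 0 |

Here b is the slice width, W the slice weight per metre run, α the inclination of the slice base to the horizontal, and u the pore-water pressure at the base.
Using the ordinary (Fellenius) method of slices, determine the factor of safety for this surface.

Ordinary method of slices: FS = Σ[c'·Δl_i + (W_i cosα_i − u_i·Δl_i)·tanφ'] / Σ W_i sinα_i, with Δl_i = b_i / cosα_i.
Slice 1: Δl = 1.7/cos(-1.2°) = 1.700 m; N'_1 = 44·cos(-1.2°) − 5·1.700 = 35.5; c'Δl = 22.10; W sinα = -0.9
Slice 2: Δl = 3.0/cos10.2° = 3.048 m; N'_2 = 271·cos10.2° − 2·3.048 = 260.6; c'Δl = 39.63; W sinα = 48.0
Slice 3: Δl = 1.8/cos22.3° = 1.946 m; N'_3 = 225·cos22.3° − 62·1.946 = 87.6; c'Δl = 25.29; W sinα = 85.4
Slice 4: Δl = 3.2/cos36.2° = 3.965 m; N'_4 = 314·cos36.2° − 39·3.965 = 98.7; c'Δl = 51.55; W sinα = 185.5
Slice 5: Δl = 2.4/cos55.7° = 4.259 m; N'_5 = 103·cos55.7° − 0·4.259 = 58.0; c'Δl = 55.37; W sinα = 85.1
Σc'Δl = 193.9 kN/m; ΣN' = 540.4 kN/m; ΣW sinα = 403.0 kN/m
Resisting = 193.9 + 540.4·tan35.0° = 193.9 + 378.4 = 572.4 kN/m
FS = 572.4 / 403.0 = 1.420

FS = 1.42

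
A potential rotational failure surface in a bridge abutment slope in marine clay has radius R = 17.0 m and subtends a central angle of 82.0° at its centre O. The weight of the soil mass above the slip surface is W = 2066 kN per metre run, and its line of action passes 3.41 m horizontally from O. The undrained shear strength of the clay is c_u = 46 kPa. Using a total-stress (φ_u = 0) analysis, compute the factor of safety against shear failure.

Taking moments about the centre O, the resisting moment is provided by the undrained shear strength acting along the arc:
Arc length L_a = R·θ = 17.0·(82.0°·π/180) = 17.0·1.4312 = 24.33 m
M_R = c_u·L_a·R = 46·24.33·17.0 = 19026.0 kN·m/m
M_D = W·d = 2066·3.41 = 7045.1 kN·m/m
FS = M_R / M_D = 19026.0 / 7045.1 = 2.701

FS = 2.70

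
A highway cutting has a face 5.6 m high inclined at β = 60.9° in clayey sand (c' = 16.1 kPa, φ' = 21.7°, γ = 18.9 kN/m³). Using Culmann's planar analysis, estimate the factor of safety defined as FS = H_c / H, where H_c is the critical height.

FS = 2.19

H_c = (4c'/γ) · sinβ cosφ' / [1 − cos(β − φ')]
    = (4·16.1/18.9) · sin60.9°·cos21.7° / [1 − cos39.2°]
    = 3.407 · 0.8119 / 0.2251 = 12.29 m
FS = H_c / H = 12.29 / 5.6 = 2.195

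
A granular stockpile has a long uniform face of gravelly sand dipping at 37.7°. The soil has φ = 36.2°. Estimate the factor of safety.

For a dry cohesionless infinite slope the factor of safety is FS = tanφ / tanβ.
FS = tan36.2° / tan37.7° = 0.7319 / 0.7729 = 0.947

FS = 0.95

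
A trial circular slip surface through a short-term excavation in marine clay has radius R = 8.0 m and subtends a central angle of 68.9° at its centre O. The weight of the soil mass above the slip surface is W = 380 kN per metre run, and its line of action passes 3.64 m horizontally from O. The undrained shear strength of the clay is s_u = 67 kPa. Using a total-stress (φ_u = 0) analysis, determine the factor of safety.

FS = 3.73

Taking moments about the centre O, the resisting moment is provided by the undrained shear strength acting along the arc:
Arc length L_a = R·θ = 8.0·(68.9°·π/180) = 8.0·1.2025 = 9.62 m
M_R = s_u·L_a·R = 67·9.62·8.0 = 5156.5 kN·m/m
M_D = W·d = 380·3.64 = 1383.2 kN·m/m
FS = M_R / M_D = 5156.5 / 1383.2 = 3.728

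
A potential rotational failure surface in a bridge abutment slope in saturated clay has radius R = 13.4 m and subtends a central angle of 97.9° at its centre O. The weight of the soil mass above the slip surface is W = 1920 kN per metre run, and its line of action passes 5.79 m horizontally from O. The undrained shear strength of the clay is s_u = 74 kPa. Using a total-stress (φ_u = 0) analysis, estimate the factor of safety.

FS = 2.04

Taking moments about the centre O, the resisting moment is provided by the undrained shear strength acting along the arc:
Arc length L_a = R·θ = 13.4·(97.9°·π/180) = 13.4·1.7087 = 22.90 m
M_R = s_u·L_a·R = 74·22.90·13.4 = 22703.9 kN·m/m
M_D = W·d = 1920·5.79 = 11116.8 kN·m/m
FS = M_R / M_D = 22703.9 / 11116.8 = 2.042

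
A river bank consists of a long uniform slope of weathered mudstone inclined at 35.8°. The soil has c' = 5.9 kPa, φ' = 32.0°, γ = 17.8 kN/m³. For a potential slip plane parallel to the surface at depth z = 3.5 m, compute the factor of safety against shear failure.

For an infinite slope with a slip plane parallel to the surface (no pore pressure): FS = [c' + γz cos²β tanφ'] / [γz sinβ cosβ].
γz = 17.8·3.5 = 62.30 kN/m²
Numerator = 5.9 + 62.30·cos²35.8°·tan32.0° = 5.9 + 62.30·0.6578·0.6249 = 31.509 kPa
Denominator = 62.30·sin35.8°·cos35.8° = 62.30·0.5850·0.8111 = 29.557 kPa
FS = 31.509 / 29.557 = 1.066

FS = 1.07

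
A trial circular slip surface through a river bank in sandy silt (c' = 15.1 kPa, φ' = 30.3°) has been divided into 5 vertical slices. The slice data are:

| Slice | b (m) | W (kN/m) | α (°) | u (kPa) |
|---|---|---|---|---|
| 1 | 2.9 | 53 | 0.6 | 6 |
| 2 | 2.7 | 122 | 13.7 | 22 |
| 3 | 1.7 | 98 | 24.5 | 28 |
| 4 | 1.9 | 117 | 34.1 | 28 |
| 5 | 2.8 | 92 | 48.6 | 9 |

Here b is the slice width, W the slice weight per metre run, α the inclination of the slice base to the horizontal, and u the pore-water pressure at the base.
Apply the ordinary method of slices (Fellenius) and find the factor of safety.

FS = 1.57

Ordinary method of slices: FS = Σ[c'·Δl_i + (W_i cosα_i − u_i·Δl_i)·tanφ'] / Σ W_i sinα_i, with Δl_i = b_i / cosα_i.
Slice 1: Δl = 2.9/cos0.6° = 2.900 m; N'_1 = 53·cos0.6° − 6·2.900 = 35.6; c'Δl = 43.79; W sinα = 0.6
Slice 2: Δl = 2.7/cos13.7° = 2.779 m; N'_2 = 122·cos13.7° − 22·2.779 = 57.4; c'Δl = 41.96; W sinα = 28.9
Slice 3: Δl = 1.7/cos24.5° = 1.868 m; N'_3 = 98·cos24.5° − 28·1.868 = 36.9; c'Δl = 28.21; W sinα = 40.6
Slice 4: Δl = 1.9/cos34.1° = 2.295 m; N'_4 = 117·cos34.1° − 28·2.295 = 32.6; c'Δl = 34.65; W sinα = 65.6
Slice 5: Δl = 2.8/cos48.6° = 4.234 m; N'_5 = 92·cos48.6° − 9·4.234 = 22.7; c'Δl = 63.93; W sinα = 69.0
Σc'Δl = 212.5 kN/m; ΣN' = 185.2 kN/m; ΣW sinα = 204.7 kN/m
Resisting = 212.5 + 185.2·tan30.3° = 212.5 + 108.2 = 320.8 kN/m
FS = 320.8 / 204.7 = 1.567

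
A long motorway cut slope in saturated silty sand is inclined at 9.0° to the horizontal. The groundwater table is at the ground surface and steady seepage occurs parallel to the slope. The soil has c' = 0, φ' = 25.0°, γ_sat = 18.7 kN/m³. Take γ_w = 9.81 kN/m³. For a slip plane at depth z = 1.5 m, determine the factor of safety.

With seepage parallel to the slope and the water table at the surface, the effective normal stress on the slip plane uses the buoyant unit weight γ' = γ_sat − γ_w while the driving shear stress uses γ_sat:
FS = [c' + γ' z cos²β tanφ'] / [γ_sat z sinβ cosβ]
(For c' = 0 this reduces to FS = (γ'/γ_sat)·tanφ'/tanβ.)
γ' = 18.7 − 9.81 = 8.89 kN/m³
Numerator = 0.0 + 8.89·1.5·cos²9.0°·tan25.0° = 0.0 + 8.89·1.5·0.9755·0.4663 = 6.066 kPa
Denominator = 18.7·1.5·sin9.0°·cos9.0° = 18.7·1.5·0.1564·0.9877 = 4.334 kPa
FS = 6.066 / 4.334 = 1.400

FS = 1.40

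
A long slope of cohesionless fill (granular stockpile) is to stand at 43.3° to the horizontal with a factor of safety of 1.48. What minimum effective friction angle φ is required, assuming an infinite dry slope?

φ = 54.4°

FS = tanφ/tanβ ⇒ tanφ = FS · tanβ = 1.48 · tan43.3° = 1.3947
φ = arctan(1.3947) = 54.36°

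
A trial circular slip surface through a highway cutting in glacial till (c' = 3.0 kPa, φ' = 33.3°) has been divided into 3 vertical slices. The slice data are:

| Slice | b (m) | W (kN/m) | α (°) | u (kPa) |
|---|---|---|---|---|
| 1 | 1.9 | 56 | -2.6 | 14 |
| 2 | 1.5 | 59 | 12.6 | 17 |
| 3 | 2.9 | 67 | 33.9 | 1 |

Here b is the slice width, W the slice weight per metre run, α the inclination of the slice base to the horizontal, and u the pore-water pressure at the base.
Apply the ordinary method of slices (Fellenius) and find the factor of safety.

FS = 1.99

Ordinary method of slices: FS = Σ[c'·Δl_i + (W_i cosα_i − u_i·Δl_i)·tanφ'] / Σ W_i sinα_i, with Δl_i = b_i / cosα_i.
Slice 1: Δl = 1.9/cos(-2.6°) = 1.902 m; N'_1 = 56·cos(-2.6°) − 14·1.902 = 29.3; c'Δl = 5.71; W sinα = -2.5
Slice 2: Δl = 1.5/cos12.6° = 1.537 m; N'_2 = 59·cos12.6° − 17·1.537 = 31.4; c'Δl = 4.61; W sinα = 12.9
Slice 3: Δl = 2.9/cos33.9° = 3.494 m; N'_3 = 67·cos33.9° − 1·3.494 = 52.1; c'Δl = 10.48; W sinα = 37.4
Σc'Δl = 20.8 kN/m; ΣN' = 112.9 kN/m; ΣW sinα = 47.7 kN/m
Resisting = 20.8 + 112.9·tan33.3° = 20.8 + 74.1 = 94.9 kN/m
FS = 94.9 / 47.7 = 1.991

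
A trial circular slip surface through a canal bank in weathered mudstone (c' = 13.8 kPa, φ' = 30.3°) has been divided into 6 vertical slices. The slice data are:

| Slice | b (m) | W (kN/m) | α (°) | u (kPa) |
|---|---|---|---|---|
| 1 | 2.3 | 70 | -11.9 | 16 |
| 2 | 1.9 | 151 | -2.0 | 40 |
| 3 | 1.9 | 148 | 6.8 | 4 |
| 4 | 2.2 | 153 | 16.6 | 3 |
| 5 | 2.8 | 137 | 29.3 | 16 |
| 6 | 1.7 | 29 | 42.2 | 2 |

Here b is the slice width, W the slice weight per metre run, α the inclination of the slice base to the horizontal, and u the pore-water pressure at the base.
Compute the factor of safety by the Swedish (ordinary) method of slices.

Ordinary method of slices: FS = Σ[c'·Δl_i + (W_i cosα_i − u_i·Δl_i)·tanφ'] / Σ W_i sinα_i, with Δl_i = b_i / cosα_i.
Slice 1: Δl = 2.3/cos(-11.9°) = 2.351 m; N'_1 = 70·cos(-11.9°) − 16·2.351 = 30.9; c'Δl = 32.44; W sinα = -14.4
Slice 2: Δl = 1.9/cos(-2.0°) = 1.901 m; N'_2 = 151·cos(-2.0°) − 40·1.901 = 74.9; c'Δl = 26.24; W sinα = -5.3
Slice 3: Δl = 1.9/cos6.8° = 1.913 m; N'_3 = 148·cos6.8° − 4·1.913 = 139.3; c'Δl = 26.41; W sinα = 17.5
Slice 4: Δl = 2.2/cos16.6° = 2.296 m; N'_4 = 153·cos16.6° − 3·2.296 = 139.7; c'Δl = 31.68; W sinα = 43.7
Slice 5: Δl = 2.8/cos29.3° = 3.211 m; N'_5 = 137·cos29.3° − 16·3.211 = 68.1; c'Δl = 44.31; W sinα = 67.0
Slice 6: Δl = 1.7/cos42.2° = 2.295 m; N'_6 = 29·cos42.2° − 2·2.295 = 16.9; c'Δl = 31.67; W sinα = 19.5
Σc'Δl = 192.7 kN/m; ΣN' = 469.8 kN/m; ΣW sinα = 128.1 kN/m
Resisting = 192.7 + 469.8·tan30.3° = 192.7 + 274.5 = 467.3 kN/m
FS = 467.3 / 128.1 = 3.649

FS = 3.65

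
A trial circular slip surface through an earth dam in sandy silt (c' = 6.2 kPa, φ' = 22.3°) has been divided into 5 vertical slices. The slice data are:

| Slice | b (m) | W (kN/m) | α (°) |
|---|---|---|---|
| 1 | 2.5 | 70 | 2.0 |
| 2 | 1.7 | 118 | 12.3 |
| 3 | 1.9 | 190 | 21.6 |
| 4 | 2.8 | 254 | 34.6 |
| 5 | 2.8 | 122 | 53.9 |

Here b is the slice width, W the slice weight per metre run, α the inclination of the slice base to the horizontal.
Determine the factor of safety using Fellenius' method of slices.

Ordinary method of slices: FS = Σ[c'·Δl_i + (W_i cosα_i)·tanφ'] / Σ W_i sinα_i, with Δl_i = b_i / cosα_i.
Slice 1: Δl = 2.5/cos2.0° = 2.502 m; N'_1 = 70·cos2.0° = 70.0; c'Δl = 15.51; W sinα = 2.4
Slice 2: Δl = 1.7/cos12.3° = 1.740 m; N'_2 = 118·cos12.3° = 115.3; c'Δl = 10.79; W sinα = 25.1
Slice 3: Δl = 1.9/cos21.6° = 2.044 m; N'_3 = 190·cos21.6° = 176.7; c'Δl = 12.67; W sinα = 69.9
Slice 4: Δl = 2.8/cos34.6° = 3.402 m; N'_4 = 254·cos34.6° = 209.1; c'Δl = 21.09; W sinα = 144.2
Slice 5: Δl = 2.8/cos53.9° = 4.752 m; N'_5 = 122·cos53.9° = 71.9; c'Δl = 29.46; W sinα = 98.6
Σc'Δl = 89.5 kN/m; ΣN' = 642.9 kN/m; ΣW sinα = 340.3 kN/m
Resisting = 89.5 + 642.9·tan22.3° = 89.5 + 263.7 = 353.2 kN/m
FS = 353.2 / 340.3 = 1.038

FS = 1.04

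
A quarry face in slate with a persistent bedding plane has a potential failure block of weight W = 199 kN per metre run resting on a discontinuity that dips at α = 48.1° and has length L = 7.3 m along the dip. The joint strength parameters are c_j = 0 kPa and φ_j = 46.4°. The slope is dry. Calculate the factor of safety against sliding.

FS = 0.94

Resolving the block weight along and normal to the plane and applying the Mohr–Coulomb strength on the joint:
N' = W cosα = 199·cos48.1° = 132.9 kN/m
Driving force T = W sinα = 199·sin48.1° = 148.1 kN/m
Resisting force R = c_j·L + N'·tanφ_j = 0·7.3 + 132.9·tan46.4° = 0.0 + 139.6 = 139.6 kN/m
FS = R / T = 139.6 / 148.1 = 0.942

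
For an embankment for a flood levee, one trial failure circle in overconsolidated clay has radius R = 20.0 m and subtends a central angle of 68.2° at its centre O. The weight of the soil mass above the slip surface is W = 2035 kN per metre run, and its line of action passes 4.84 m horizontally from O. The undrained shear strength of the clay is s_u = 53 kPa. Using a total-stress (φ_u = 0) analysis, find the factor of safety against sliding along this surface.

Taking moments about the centre O, the resisting moment is provided by the undrained shear strength acting along the arc:
Arc length L_a = R·θ = 20.0·(68.2°·π/180) = 20.0·1.1903 = 23.81 m
M_R = s_u·L_a·R = 53·23.81·20.0 = 25234.7 kN·m/m
M_D = W·d = 2035·4.84 = 9849.4 kN·m/m
FS = M_R / M_D = 25234.7 / 9849.4 = 2.562

FS = 2.56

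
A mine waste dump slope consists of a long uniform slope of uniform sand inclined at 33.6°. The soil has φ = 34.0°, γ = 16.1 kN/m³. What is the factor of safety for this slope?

FS = 1.02

For a dry cohesionless infinite slope the factor of safety is FS = tanφ / tanβ.
FS = tan34.0° / tan33.6° = 0.6745 / 0.6644 = 1.015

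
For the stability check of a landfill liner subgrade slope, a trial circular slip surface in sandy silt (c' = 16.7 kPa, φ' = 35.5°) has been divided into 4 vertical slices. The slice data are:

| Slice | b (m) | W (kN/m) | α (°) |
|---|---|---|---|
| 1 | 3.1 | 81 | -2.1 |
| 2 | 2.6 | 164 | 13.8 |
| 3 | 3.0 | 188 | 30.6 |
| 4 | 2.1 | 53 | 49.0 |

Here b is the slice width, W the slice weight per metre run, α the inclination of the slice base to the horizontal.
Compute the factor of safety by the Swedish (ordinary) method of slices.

Ordinary method of slices: FS = Σ[c'·Δl_i + (W_i cosα_i)·tanφ'] / Σ W_i sinα_i, with Δl_i = b_i / cosα_i.
Slice 1: Δl = 3.1/cos(-2.1°) = 3.102 m; N'_1 = 81·cos(-2.1°) = 80.9; c'Δl = 51.80; W sinα = -3.0
Slice 2: Δl = 2.6/cos13.8° = 2.677 m; N'_2 = 164·cos13.8° = 159.3; c'Δl = 44.71; W sinα = 39.1
Slice 3: Δl = 3.0/cos30.6° = 3.485 m; N'_3 = 188·cos30.6° = 161.8; c'Δl = 58.21; W sinα = 95.7
Slice 4: Δl = 2.1/cos49.0° = 3.201 m; N'_4 = 53·cos49.0° = 34.8; c'Δl = 53.46; W sinα = 40.0
Σc'Δl = 208.2 kN/m; ΣN' = 436.8 kN/m; ΣW sinα = 171.9 kN/m
Resisting = 208.2 + 436.8·tan35.5° = 208.2 + 311.6 = 519.7 kN/m
FS = 519.7 / 171.9 = 3.024

FS = 3.02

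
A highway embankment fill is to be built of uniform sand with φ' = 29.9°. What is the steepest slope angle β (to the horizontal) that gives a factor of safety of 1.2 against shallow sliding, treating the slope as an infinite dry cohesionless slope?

β = 25.6°

For an infinite dry cohesionless slope FS = tanφ'/tanβ, so tanβ = tanφ' / FS.
tanβ = tan29.9° / 1.2 = 0.5750 / 1.2 = 0.4792
β = arctan(0.4792) = 25.60°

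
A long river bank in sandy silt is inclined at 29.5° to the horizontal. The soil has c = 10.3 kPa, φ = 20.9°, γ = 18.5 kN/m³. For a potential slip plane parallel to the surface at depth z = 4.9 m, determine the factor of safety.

For an infinite slope with a slip plane parallel to the surface (no pore pressure): FS = [c + γz cos²β tanφ] / [γz sinβ cosβ].
γz = 18.5·4.9 = 90.65 kN/m²
Numerator = 10.3 + 90.65·cos²29.5°·tan20.9° = 10.3 + 90.65·0.7575·0.3819 = 36.522 kPa
Denominator = 90.65·sin29.5°·cos29.5° = 90.65·0.4924·0.8704 = 38.851 kPa
FS = 36.522 / 38.851 = 0.940

FS = 0.94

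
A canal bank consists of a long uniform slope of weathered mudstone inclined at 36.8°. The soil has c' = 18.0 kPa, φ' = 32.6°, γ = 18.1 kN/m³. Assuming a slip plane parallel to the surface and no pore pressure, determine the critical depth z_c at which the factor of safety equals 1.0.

z_c = 14.29 m

Setting FS = 1.00 in FS = [c' + γz cos²β tanφ'] / [γz sinβ cosβ] and solving for z:
z = c' / [γ cosβ (FS·sinβ − cosβ·tanφ')]
  = 18.0 / [18.1·cos36.8°·(1.00·sin36.8° − cos36.8°·tan32.6°)]
  = 18.0 / [18.1·0.8007·(1.00·0.5990 − 0.8007·0.6395)]
  = 18.0 / 1.2600 = 14.286 m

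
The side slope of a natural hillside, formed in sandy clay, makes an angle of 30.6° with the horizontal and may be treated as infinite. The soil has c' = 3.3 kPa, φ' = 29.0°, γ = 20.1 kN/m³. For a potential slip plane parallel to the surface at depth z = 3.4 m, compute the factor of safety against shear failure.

For an infinite slope with a slip plane parallel to the surface (no pore pressure): FS = [c' + γz cos²β tanφ'] / [γz sinβ cosβ].
γz = 20.1·3.4 = 68.34 kN/m²
Numerator = 3.3 + 68.34·cos²30.6°·tan29.0° = 3.3 + 68.34·0.7409·0.5543 = 31.366 kPa
Denominator = 68.34·sin30.6°·cos30.6° = 68.34·0.5090·0.8607 = 29.943 kPa
FS = 31.366 / 29.943 = 1.047

FS = 1.05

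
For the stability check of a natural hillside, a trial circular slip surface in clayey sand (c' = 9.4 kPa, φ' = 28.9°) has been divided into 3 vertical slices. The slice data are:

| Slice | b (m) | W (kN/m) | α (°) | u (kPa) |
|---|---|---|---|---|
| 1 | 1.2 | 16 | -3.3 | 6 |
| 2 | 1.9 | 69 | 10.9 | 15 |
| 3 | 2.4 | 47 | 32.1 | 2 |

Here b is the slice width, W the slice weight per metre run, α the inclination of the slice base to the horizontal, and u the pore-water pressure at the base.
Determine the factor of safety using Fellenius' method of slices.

Ordinary method of slices: FS = Σ[c'·Δl_i + (W_i cosα_i − u_i·Δl_i)·tanφ'] / Σ W_i sinα_i, with Δl_i = b_i / cosα_i.
Slice 1: Δl = 1.2/cos(-3.3°) = 1.202 m; N'_1 = 16·cos(-3.3°) − 6·1.202 = 8.8; c'Δl = 11.30; W sinα = -0.9
Slice 2: Δl = 1.9/cos10.9° = 1.935 m; N'_2 = 69·cos10.9° − 15·1.935 = 38.7; c'Δl = 18.19; W sinα = 13.0
Slice 3: Δl = 2.4/cos32.1° = 2.833 m; N'_3 = 47·cos32.1° − 2·2.833 = 34.1; c'Δl = 26.63; W sinα = 25.0
Σc'Δl = 56.1 kN/m; ΣN' = 81.6 kN/m; ΣW sinα = 37.1 kN/m
Resisting = 56.1 + 81.6·tan28.9° = 56.1 + 45.1 = 101.2 kN/m
FS = 101.2 / 37.1 = 2.727

FS = 2.73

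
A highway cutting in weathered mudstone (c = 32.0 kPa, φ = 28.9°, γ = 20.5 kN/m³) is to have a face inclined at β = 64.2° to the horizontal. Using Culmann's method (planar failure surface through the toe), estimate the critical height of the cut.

Culmann's analysis gives the critical failure plane at α_cr = (β + φ)/2 = (64.2 + 28.9)/2 = 46.5°, and the critical height
H_c = (4c/γ) · sinβ cosφ / [1 − cos(β − φ)]
    = (4·32.0/20.5) · sin64.2°·cos28.9° / [1 − cos(35.3°)]
    = 6.244 · 0.9003·0.8755 / [1 − 0.8161]
    = 6.244 · 0.7882 / 0.1839
    = 26.77 m

H_c = 26.77 m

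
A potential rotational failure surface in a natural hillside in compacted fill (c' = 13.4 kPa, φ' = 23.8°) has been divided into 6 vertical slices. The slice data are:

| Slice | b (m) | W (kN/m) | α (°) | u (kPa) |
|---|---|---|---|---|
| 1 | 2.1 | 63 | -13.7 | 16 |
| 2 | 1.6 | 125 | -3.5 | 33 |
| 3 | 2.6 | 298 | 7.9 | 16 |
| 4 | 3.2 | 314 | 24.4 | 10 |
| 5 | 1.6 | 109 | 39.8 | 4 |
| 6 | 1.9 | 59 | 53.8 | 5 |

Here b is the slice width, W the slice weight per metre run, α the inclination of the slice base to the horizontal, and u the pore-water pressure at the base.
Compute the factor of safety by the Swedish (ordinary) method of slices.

FS = 1.92

Ordinary method of slices: FS = Σ[c'·Δl_i + (W_i cosα_i − u_i·Δl_i)·tanφ'] / Σ W_i sinα_i, with Δl_i = b_i / cosα_i.
Slice 1: Δl = 2.1/cos(-13.7°) = 2.161 m; N'_1 = 63·cos(-13.7°) − 16·2.161 = 26.6; c'Δl = 28.96; W sinα = -14.9
Slice 2: Δl = 1.6/cos(-3.5°) = 1.603 m; N'_2 = 125·cos(-3.5°) − 33·1.603 = 71.9; c'Δl = 21.48; W sinα = -7.6
Slice 3: Δl = 2.6/cos7.9° = 2.625 m; N'_3 = 298·cos7.9° − 16·2.625 = 253.2; c'Δl = 35.17; W sinα = 41.0
Slice 4: Δl = 3.2/cos24.4° = 3.514 m; N'_4 = 314·cos24.4° − 10·3.514 = 250.8; c'Δl = 47.09; W sinα = 129.7
Slice 5: Δl = 1.6/cos39.8° = 2.083 m; N'_5 = 109·cos39.8° − 4·2.083 = 75.4; c'Δl = 27.91; W sinα = 69.8
Slice 6: Δl = 1.9/cos53.8° = 3.217 m; N'_6 = 59·cos53.8° − 5·3.217 = 18.8; c'Δl = 43.11; W sinα = 47.6
Σc'Δl = 203.7 kN/m; ΣN' = 696.7 kN/m; ΣW sinα = 265.5 kN/m
Resisting = 203.7 + 696.7·tan23.8° = 203.7 + 307.3 = 511.0 kN/m
FS = 511.0 / 265.5 = 1.925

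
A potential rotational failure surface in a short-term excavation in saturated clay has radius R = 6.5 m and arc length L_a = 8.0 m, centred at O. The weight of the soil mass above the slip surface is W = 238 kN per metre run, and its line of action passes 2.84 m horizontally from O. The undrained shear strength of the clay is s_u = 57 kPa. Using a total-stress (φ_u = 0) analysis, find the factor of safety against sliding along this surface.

FS = 4.39

Taking moments about the centre O, the resisting moment is provided by the undrained shear strength acting along the arc:
M_R = s_u·L_a·R = 57·8.00·6.5 = 2964.0 kN·m/m
M_D = W·d = 238·2.84 = 675.9 kN·m/m
FS = M_R / M_D = 2964.0 / 675.9 = 4.385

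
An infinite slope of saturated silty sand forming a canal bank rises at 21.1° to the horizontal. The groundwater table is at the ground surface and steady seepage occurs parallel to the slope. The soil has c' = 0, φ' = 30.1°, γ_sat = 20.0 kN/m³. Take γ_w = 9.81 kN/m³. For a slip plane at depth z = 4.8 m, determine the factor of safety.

With seepage parallel to the slope and the water table at the surface, the effective normal stress on the slip plane uses the buoyant unit weight γ' = γ_sat − γ_w while the driving shear stress uses γ_sat:
FS = [c' + γ' z cos²β tanφ'] / [γ_sat z sinβ cosβ]
(For c' = 0 this reduces to FS = (γ'/γ_sat)·tanφ'/tanβ.)
γ' = 20.0 − 9.81 = 10.19 kN/m³
Numerator = 0.0 + 10.19·4.8·cos²21.1°·tan30.1° = 0.0 + 10.19·4.8·0.8704·0.5797 = 24.679 kPa
Denominator = 20.0·4.8·sin21.1°·cos21.1° = 20.0·4.8·0.3600·0.9330 = 32.243 kPa
FS = 24.679 / 32.243 = 0.765

FS = 0.77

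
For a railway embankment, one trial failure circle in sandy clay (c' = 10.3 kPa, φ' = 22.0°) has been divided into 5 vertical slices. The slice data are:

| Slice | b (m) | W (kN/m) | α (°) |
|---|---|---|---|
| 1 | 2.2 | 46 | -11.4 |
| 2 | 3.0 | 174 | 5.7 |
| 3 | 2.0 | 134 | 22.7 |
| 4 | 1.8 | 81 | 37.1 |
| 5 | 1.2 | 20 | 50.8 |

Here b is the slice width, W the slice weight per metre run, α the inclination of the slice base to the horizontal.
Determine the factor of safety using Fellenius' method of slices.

FS = 2.32

Ordinary method of slices: FS = Σ[c'·Δl_i + (W_i cosα_i)·tanφ'] / Σ W_i sinα_i, with Δl_i = b_i / cosα_i.
Slice 1: Δl = 2.2/cos(-11.4°) = 2.244 m; N'_1 = 46·cos(-11.4°) = 45.1; c'Δl = 23.12; W sinα = -9.1
Slice 2: Δl = 3.0/cos5.7° = 3.015 m; N'_2 = 174·cos5.7° = 173.1; c'Δl = 31.05; W sinα = 17.3
Slice 3: Δl = 2.0/cos22.7° = 2.168 m; N'_3 = 134·cos22.7° = 123.6; c'Δl = 22.33; W sinα = 51.7
Slice 4: Δl = 1.8/cos37.1° = 2.257 m; N'_4 = 81·cos37.1° = 64.6; c'Δl = 23.25; W sinα = 48.9
Slice 5: Δl = 1.2/cos50.8° = 1.899 m; N'_5 = 20·cos50.8° = 12.6; c'Δl = 19.56; W sinα = 15.5
Σc'Δl = 119.3 kN/m; ΣN' = 419.1 kN/m; ΣW sinα = 124.3 kN/m
Resisting = 119.3 + 419.1·tan22.0° = 119.3 + 169.3 = 288.6 kN/m
FS = 288.6 / 124.3 = 2.323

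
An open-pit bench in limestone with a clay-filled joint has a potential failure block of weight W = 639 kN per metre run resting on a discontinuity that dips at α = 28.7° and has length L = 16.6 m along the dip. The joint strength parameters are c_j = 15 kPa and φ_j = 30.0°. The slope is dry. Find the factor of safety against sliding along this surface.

Resolving the block weight along and normal to the plane and applying the Mohr–Coulomb strength on the joint:
N' = W cosα = 639·cos28.7° = 560.5 kN/m
Driving force T = W sinα = 639·sin28.7° = 306.9 kN/m
Resisting force R = c_j·L + N'·tanφ_j = 15·16.6 + 560.5·tan30.0° = 249.0 + 323.6 = 572.6 kN/m
FS = R / T = 572.6 / 306.9 = 1.866

FS = 1.87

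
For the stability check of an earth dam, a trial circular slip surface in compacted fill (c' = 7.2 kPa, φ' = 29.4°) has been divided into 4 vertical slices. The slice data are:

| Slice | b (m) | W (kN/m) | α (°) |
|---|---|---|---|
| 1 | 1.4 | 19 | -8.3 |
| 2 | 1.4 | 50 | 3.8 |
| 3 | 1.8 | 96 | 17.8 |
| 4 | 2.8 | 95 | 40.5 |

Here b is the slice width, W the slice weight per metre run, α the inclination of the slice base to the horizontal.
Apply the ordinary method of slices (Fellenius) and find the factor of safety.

FS = 2.09

Ordinary method of slices: FS = Σ[c'·Δl_i + (W_i cosα_i)·tanφ'] / Σ W_i sinα_i, with Δl_i = b_i / cosα_i.
Slice 1: Δl = 1.4/cos(-8.3°) = 1.415 m; N'_1 = 19·cos(-8.3°) = 18.8; c'Δl = 10.19; W sinα = -2.7
Slice 2: Δl = 1.4/cos3.8° = 1.403 m; N'_2 = 50·cos3.8° = 49.9; c'Δl = 10.10; W sinα = 3.3
Slice 3: Δl = 1.8/cos17.8° = 1.890 m; N'_3 = 96·cos17.8° = 91.4; c'Δl = 13.61; W sinα = 29.3
Slice 4: Δl = 2.8/cos40.5° = 3.682 m; N'_4 = 95·cos40.5° = 72.2; c'Δl = 26.51; W sinα = 61.7
Σc'Δl = 60.4 kN/m; ΣN' = 232.3 kN/m; ΣW sinα = 91.6 kN/m
Resisting = 60.4 + 232.3·tan29.4° = 60.4 + 130.9 = 191.3 kN/m
FS = 191.3 / 91.6 = 2.088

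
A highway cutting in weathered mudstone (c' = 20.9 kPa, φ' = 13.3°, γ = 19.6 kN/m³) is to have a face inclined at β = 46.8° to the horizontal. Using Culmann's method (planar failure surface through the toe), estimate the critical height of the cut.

Culmann's analysis gives the critical failure plane at α_cr = (β + φ')/2 = (46.8 + 13.3)/2 = 30.0°, and the critical height
H_c = (4c'/γ) · sinβ cosφ' / [1 − cos(β − φ')]
    = (4·20.9/19.6) · sin46.8°·cos13.3° / [1 − cos(33.5°)]
    = 4.265 · 0.7290·0.9732 / [1 − 0.8339]
    = 4.265 · 0.7094 / 0.1661
    = 18.22 m

H_c = 18.22 m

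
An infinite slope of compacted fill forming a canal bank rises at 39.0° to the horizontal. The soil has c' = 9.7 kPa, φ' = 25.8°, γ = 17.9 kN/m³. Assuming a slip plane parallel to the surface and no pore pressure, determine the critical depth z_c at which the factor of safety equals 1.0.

z_c = 2.75 m

Setting FS = 1.00 in FS = [c' + γz cos²β tanφ'] / [γz sinβ cosβ] and solving for z:
z = c' / [γ cosβ (FS·sinβ − cosβ·tanφ')]
  = 9.7 / [17.9·cos39.0°·(1.00·sin39.0° − cos39.0°·tan25.8°)]
  = 9.7 / [17.9·0.7771·(1.00·0.6293 − 0.7771·0.4834)]
  = 9.7 / 3.5283 = 2.749 m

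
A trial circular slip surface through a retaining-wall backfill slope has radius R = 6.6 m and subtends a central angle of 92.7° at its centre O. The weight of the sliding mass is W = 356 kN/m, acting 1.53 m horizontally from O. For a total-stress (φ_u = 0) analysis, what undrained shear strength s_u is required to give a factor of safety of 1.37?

FS = s_u·L_a·R / (W·d), so s_u = FS·W·d / (L_a·R).
Arc length L_a = R·θ = 6.6·(92.7°·π/180) = 6.6·1.6179 = 10.68 m
s_u = 1.37·356·1.53 / (10.68·6.6) = 746.2 / 70.48 = 10.59 kPa

s_u = 10.6 kPa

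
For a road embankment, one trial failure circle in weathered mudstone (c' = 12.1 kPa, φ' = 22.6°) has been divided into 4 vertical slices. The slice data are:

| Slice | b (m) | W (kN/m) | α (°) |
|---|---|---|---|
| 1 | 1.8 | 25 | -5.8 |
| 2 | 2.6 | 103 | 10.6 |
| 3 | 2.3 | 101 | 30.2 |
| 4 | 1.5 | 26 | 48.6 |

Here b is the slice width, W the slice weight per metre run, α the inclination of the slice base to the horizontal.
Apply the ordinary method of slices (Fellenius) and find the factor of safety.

FS = 2.42

Ordinary method of slices: FS = Σ[c'·Δl_i + (W_i cosα_i)·tanφ'] / Σ W_i sinα_i, with Δl_i = b_i / cosα_i.
Slice 1: Δl = 1.8/cos(-5.8°) = 1.809 m; N'_1 = 25·cos(-5.8°) = 24.9; c'Δl = 21.89; W sinα = -2.5
Slice 2: Δl = 2.6/cos10.6° = 2.645 m; N'_2 = 103·cos10.6° = 101.2; c'Δl = 32.01; W sinα = 18.9
Slice 3: Δl = 2.3/cos30.2° = 2.661 m; N'_3 = 101·cos30.2° = 87.3; c'Δl = 32.20; W sinα = 50.8
Slice 4: Δl = 1.5/cos48.6° = 2.268 m; N'_4 = 26·cos48.6° = 17.2; c'Δl = 27.45; W sinα = 19.5
Σc'Δl = 113.5 kN/m; ΣN' = 230.6 kN/m; ΣW sinα = 86.7 kN/m
Resisting = 113.5 + 230.6·tan22.6° = 113.5 + 96.0 = 209.5 kN/m
FS = 209.5 / 86.7 = 2.416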